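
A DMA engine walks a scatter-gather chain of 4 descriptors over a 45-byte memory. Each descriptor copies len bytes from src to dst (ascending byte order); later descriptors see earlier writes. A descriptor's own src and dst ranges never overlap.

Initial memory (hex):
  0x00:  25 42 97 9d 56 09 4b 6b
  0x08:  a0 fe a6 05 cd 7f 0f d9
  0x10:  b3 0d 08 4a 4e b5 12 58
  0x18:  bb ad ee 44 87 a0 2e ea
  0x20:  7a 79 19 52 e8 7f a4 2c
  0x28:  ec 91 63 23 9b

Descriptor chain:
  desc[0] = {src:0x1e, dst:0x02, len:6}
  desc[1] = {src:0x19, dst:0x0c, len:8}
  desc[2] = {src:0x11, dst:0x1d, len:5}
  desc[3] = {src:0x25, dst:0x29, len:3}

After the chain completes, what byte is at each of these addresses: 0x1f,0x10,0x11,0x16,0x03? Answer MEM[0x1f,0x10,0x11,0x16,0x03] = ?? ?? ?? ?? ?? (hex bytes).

MEM[0x1f,0x10,0x11,0x16,0x03] = 7a a0 2e 12 ea

  after D0: wrote 6B at 0x02 = 2eea7a791952
  after D1: wrote 8B at 0x0c = adee4487a02eea7a
  after D2: wrote 5B at 0x1d = 2eea7a4eb5
  after D3: wrote 3B at 0x29 = 7fa42c
query mem[0x1f]=0x7a, mem[0x10]=0xa0, mem[0x11]=0x2e, mem[0x16]=0x12, mem[0x03]=0xea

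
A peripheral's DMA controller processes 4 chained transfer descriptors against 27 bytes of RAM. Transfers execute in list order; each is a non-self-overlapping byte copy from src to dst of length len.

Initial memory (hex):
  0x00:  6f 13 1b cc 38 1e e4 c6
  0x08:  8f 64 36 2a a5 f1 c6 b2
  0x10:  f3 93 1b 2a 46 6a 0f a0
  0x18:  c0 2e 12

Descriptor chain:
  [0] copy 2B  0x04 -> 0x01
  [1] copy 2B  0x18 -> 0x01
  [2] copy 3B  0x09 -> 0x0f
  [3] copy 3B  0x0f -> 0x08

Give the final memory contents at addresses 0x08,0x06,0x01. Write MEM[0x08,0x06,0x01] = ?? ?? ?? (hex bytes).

#0 dst[0x01+2] := {0x38,0x1e}
#1 dst[0x01+2] := {0xc0,0x2e}
#2 dst[0x0f+3] := {0x64,0x36,0x2a}
#3 dst[0x08+3] := {0x64,0x36,0x2a}
query mem[0x08]=0x64, mem[0x06]=0xe4, mem[0x01]=0xc0

MEM[0x08,0x06,0x01] = 64 e4 c0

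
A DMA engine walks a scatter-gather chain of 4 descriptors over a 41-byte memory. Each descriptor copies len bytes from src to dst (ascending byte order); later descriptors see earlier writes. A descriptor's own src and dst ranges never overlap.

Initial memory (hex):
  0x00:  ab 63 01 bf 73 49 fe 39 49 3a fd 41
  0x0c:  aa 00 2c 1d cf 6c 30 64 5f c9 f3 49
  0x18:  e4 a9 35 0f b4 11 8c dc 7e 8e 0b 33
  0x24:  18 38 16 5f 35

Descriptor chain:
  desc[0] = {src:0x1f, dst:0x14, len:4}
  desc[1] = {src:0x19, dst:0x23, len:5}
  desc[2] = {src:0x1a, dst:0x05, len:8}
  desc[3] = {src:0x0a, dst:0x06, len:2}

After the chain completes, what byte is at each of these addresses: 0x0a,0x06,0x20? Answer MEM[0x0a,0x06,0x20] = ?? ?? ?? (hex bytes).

MEM[0x0a,0x06,0x20] = dc dc 7e

#0 dst[0x14+4] := {0xdc,0x7e,0x8e,0x0b}
#1 dst[0x23+5] := {0xa9,0x35,0x0f,0xb4,0x11}
#2 dst[0x05+8] := {0x35,0x0f,0xb4,0x11,0x8c,0xdc,0x7e,0x8e}
#3 dst[0x06+2] := {0xdc,0x7e}
query mem[0x0a]=0xdc, mem[0x06]=0xdc, mem[0x20]=0x7e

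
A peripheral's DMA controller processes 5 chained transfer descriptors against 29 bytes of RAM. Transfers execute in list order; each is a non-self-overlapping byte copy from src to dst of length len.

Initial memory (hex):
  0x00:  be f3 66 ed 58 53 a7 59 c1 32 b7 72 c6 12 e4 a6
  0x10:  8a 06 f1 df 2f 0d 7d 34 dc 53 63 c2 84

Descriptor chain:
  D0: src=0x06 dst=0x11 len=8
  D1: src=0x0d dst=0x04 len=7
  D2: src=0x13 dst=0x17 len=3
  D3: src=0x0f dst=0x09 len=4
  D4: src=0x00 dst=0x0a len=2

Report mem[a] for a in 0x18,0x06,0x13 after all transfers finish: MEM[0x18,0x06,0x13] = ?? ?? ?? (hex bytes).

  after D0: wrote 8B at 0x11 = a759c132b772c612
  after D1: wrote 7B at 0x04 = 12e4a68aa759c1
  after D2: wrote 3B at 0x17 = c132b7
  after D3: wrote 4B at 0x09 = a68aa759
  after D4: wrote 2B at 0x0a = bef3
query mem[0x18]=0x32, mem[0x06]=0xa6, mem[0x13]=0xc1

MEM[0x18,0x06,0x13] = 32 a6 c1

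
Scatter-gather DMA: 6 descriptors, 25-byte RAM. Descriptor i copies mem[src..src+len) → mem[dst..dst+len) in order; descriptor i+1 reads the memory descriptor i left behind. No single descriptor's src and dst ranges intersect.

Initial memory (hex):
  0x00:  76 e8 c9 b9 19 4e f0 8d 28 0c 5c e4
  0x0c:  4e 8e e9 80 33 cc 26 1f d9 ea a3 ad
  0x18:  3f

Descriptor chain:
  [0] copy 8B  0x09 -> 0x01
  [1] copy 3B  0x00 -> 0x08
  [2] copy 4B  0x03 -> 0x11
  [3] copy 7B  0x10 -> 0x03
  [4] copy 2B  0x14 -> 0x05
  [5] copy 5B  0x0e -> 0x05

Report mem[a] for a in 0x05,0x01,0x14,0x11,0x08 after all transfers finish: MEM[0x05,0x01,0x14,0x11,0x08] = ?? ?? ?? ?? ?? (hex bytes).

#0 dst[0x01+8] := {0x0c,0x5c,0xe4,0x4e,0x8e,0xe9,0x80,0x33}
#1 dst[0x08+3] := {0x76,0x0c,0x5c}
#2 dst[0x11+4] := {0xe4,0x4e,0x8e,0xe9}
#3 dst[0x03+7] := {0x33,0xe4,0x4e,0x8e,0xe9,0xea,0xa3}
#4 dst[0x05+2] := {0xe9,0xea}
#5 dst[0x05+5] := {0xe9,0x80,0x33,0xe4,0x4e}
query mem[0x05]=0xe9, mem[0x01]=0x0c, mem[0x14]=0xe9, mem[0x11]=0xe4, mem[0x08]=0xe4

MEM[0x05,0x01,0x14,0x11,0x08] = e9 0c e9 e4 e4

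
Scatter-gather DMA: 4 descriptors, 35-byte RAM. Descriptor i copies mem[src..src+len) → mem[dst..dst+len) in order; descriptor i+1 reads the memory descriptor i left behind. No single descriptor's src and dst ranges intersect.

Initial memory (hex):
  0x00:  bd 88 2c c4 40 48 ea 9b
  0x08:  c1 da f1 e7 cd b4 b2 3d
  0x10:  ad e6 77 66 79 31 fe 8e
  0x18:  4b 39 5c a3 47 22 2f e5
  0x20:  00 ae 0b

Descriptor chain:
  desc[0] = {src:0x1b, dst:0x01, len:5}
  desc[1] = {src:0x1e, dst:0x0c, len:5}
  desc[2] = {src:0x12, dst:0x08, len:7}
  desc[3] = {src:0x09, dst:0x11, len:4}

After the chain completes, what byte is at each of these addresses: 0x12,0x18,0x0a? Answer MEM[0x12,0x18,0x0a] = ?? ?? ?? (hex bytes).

[0] 0x1b->0x01 len=5 : a3 47 22 2f e5
[1] 0x1e->0x0c len=5 : 2f e5 00 ae 0b
[2] 0x12->0x08 len=7 : 77 66 79 31 fe 8e 4b
[3] 0x09->0x11 len=4 : 66 79 31 fe
query mem[0x12]=0x79, mem[0x18]=0x4b, mem[0x0a]=0x79

MEM[0x12,0x18,0x0a] = 79 4b 79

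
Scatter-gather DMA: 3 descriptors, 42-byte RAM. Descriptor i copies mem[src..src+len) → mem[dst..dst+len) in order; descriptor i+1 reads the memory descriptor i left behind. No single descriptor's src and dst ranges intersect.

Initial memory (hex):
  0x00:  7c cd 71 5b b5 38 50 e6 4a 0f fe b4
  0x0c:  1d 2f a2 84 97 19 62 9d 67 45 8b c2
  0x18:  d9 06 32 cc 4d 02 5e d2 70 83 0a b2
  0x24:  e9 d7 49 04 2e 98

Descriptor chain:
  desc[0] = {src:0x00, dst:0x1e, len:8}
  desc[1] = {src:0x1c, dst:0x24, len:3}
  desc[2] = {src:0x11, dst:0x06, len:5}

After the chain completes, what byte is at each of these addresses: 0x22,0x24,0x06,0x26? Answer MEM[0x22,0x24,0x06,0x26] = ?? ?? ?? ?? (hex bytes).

  after D0: wrote 8B at 0x1e = 7ccd715bb53850e6
  after D1: wrote 3B at 0x24 = 4d027c
  after D2: wrote 5B at 0x06 = 19629d6745
query mem[0x22]=0xb5, mem[0x24]=0x4d, mem[0x06]=0x19, mem[0x26]=0x7c

MEM[0x22,0x24,0x06,0x26] = b5 4d 19 7c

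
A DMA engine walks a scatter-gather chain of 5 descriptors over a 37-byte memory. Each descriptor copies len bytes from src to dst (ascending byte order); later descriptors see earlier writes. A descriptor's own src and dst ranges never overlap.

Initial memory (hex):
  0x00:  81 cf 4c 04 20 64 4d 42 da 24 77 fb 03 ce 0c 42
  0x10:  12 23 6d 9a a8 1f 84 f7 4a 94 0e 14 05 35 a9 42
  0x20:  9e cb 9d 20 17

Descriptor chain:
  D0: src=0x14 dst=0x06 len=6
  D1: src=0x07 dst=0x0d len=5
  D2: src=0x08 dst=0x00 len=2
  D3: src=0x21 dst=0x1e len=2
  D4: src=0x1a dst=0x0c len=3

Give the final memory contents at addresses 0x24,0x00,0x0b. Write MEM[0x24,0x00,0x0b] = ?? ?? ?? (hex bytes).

MEM[0x24,0x00,0x0b] = 17 84 94

  after D0: wrote 6B at 0x06 = a81f84f74a94
  after D1: wrote 5B at 0x0d = 1f84f74a94
  after D2: wrote 2B at 0x00 = 84f7
  after D3: wrote 2B at 0x1e = cb9d
  after D4: wrote 3B at 0x0c = 0e1405
query mem[0x24]=0x17, mem[0x00]=0x84, mem[0x0b]=0x94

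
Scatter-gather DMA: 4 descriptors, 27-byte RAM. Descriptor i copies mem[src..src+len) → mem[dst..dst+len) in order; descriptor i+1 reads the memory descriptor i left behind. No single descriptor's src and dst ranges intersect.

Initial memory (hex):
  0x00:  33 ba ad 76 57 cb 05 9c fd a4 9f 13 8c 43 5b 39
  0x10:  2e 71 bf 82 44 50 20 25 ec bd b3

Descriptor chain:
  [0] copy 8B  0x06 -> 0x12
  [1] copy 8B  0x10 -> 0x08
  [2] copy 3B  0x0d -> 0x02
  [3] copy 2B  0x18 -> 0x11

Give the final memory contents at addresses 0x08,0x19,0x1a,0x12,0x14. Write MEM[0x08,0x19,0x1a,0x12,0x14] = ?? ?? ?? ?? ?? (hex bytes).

MEM[0x08,0x19,0x1a,0x12,0x14] = 2e 43 b3 43 fd

D0: mem[0x12..0x19] <- [05 9c fd a4 9f 13 8c 43]
D1: mem[0x08..0x0f] <- [2e 71 05 9c fd a4 9f 13]
D2: mem[0x02..0x04] <- [a4 9f 13]
D3: mem[0x11..0x12] <- [8c 43]
query mem[0x08]=0x2e, mem[0x19]=0x43, mem[0x1a]=0xb3, mem[0x12]=0x43, mem[0x14]=0xfd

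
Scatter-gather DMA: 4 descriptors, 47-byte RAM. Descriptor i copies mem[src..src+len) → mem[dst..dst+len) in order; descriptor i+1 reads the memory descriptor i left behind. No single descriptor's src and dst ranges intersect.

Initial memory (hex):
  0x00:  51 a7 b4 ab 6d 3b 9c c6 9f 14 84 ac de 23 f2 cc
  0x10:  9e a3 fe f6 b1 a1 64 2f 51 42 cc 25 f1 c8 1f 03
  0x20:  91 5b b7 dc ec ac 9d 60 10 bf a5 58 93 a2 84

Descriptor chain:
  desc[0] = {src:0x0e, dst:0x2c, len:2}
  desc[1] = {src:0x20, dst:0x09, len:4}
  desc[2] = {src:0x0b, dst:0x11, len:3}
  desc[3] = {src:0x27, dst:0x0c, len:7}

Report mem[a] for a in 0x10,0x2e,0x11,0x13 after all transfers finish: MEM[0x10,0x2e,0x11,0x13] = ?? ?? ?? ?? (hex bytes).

MEM[0x10,0x2e,0x11,0x13] = 58 84 f2 23

D0: mem[0x2c..0x2d] <- [f2 cc]
D1: mem[0x09..0x0c] <- [91 5b b7 dc]
D2: mem[0x11..0x13] <- [b7 dc 23]
D3: mem[0x0c..0x12] <- [60 10 bf a5 58 f2 cc]
query mem[0x10]=0x58, mem[0x2e]=0x84, mem[0x11]=0xf2, mem[0x13]=0x23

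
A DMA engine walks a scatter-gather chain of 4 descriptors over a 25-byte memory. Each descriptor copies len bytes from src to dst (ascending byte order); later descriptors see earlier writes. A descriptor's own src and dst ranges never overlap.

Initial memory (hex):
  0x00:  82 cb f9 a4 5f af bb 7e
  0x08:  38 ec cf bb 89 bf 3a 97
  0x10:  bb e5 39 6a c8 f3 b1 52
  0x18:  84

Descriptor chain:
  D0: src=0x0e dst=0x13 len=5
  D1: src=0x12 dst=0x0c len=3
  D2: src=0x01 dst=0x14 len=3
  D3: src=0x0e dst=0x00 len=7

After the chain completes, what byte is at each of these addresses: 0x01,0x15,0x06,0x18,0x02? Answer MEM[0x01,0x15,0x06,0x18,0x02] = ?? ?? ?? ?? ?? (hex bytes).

MEM[0x01,0x15,0x06,0x18,0x02] = 97 f9 cb 84 bb

#0 dst[0x13+5] := {0x3a,0x97,0xbb,0xe5,0x39}
#1 dst[0x0c+3] := {0x39,0x3a,0x97}
#2 dst[0x14+3] := {0xcb,0xf9,0xa4}
#3 dst[0x00+7] := {0x97,0x97,0xbb,0xe5,0x39,0x3a,0xcb}
query mem[0x01]=0x97, mem[0x15]=0xf9, mem[0x06]=0xcb, mem[0x18]=0x84, mem[0x02]=0xbb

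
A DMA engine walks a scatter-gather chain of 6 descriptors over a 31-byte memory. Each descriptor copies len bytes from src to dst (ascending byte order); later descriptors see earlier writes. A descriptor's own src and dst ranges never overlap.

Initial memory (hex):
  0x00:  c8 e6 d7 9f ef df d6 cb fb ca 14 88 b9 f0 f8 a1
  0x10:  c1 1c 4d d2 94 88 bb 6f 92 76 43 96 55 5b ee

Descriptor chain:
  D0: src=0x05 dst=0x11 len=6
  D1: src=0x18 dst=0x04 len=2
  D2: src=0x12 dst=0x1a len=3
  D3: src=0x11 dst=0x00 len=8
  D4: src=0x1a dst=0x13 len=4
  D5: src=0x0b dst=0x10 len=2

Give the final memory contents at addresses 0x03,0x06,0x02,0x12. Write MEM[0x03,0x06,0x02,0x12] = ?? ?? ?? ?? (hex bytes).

MEM[0x03,0x06,0x02,0x12] = fb 6f cb d6

[0] 0x05->0x11 len=6 : df d6 cb fb ca 14
[1] 0x18->0x04 len=2 : 92 76
[2] 0x12->0x1a len=3 : d6 cb fb
[3] 0x11->0x00 len=8 : df d6 cb fb ca 14 6f 92
[4] 0x1a->0x13 len=4 : d6 cb fb 5b
[5] 0x0b->0x10 len=2 : 88 b9
query mem[0x03]=0xfb, mem[0x06]=0x6f, mem[0x02]=0xcb, mem[0x12]=0xd6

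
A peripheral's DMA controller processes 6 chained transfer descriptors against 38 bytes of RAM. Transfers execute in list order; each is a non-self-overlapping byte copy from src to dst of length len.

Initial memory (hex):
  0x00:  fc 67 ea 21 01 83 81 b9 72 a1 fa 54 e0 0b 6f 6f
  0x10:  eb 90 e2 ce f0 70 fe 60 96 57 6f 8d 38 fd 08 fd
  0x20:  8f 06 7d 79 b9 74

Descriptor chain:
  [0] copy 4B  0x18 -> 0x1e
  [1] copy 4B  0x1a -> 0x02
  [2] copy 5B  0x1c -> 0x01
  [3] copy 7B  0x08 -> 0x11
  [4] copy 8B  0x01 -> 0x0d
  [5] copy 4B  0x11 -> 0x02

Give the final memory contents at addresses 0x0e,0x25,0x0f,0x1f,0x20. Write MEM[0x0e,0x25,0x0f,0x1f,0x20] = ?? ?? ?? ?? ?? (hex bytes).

[0] 0x18->0x1e len=4 : 96 57 6f 8d
[1] 0x1a->0x02 len=4 : 6f 8d 38 fd
[2] 0x1c->0x01 len=5 : 38 fd 96 57 6f
[3] 0x08->0x11 len=7 : 72 a1 fa 54 e0 0b 6f
[4] 0x01->0x0d len=8 : 38 fd 96 57 6f 81 b9 72
[5] 0x11->0x02 len=4 : 6f 81 b9 72
query mem[0x0e]=0xfd, mem[0x25]=0x74, mem[0x0f]=0x96, mem[0x1f]=0x57, mem[0x20]=0x6f

MEM[0x0e,0x25,0x0f,0x1f,0x20] = fd 74 96 57 6f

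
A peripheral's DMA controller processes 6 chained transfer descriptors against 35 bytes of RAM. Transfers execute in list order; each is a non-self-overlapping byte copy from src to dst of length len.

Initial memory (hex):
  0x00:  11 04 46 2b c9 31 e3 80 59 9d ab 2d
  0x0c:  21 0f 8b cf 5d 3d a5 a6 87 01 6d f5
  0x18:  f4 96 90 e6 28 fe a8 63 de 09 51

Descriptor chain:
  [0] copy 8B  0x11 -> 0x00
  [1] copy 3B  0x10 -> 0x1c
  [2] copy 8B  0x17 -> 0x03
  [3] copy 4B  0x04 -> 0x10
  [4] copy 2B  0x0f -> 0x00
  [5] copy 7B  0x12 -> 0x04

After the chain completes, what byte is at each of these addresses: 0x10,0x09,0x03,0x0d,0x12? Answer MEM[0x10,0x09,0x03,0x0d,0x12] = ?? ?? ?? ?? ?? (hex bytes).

MEM[0x10,0x09,0x03,0x0d,0x12] = f4 f5 f5 0f 90

D0: mem[0x00..0x07] <- [3d a5 a6 87 01 6d f5 f4]
D1: mem[0x1c..0x1e] <- [5d 3d a5]
D2: mem[0x03..0x0a] <- [f5 f4 96 90 e6 5d 3d a5]
D3: mem[0x10..0x13] <- [f4 96 90 e6]
D4: mem[0x00..0x01] <- [cf f4]
D5: mem[0x04..0x0a] <- [90 e6 87 01 6d f5 f4]
query mem[0x10]=0xf4, mem[0x09]=0xf5, mem[0x03]=0xf5, mem[0x0d]=0x0f, mem[0x12]=0x90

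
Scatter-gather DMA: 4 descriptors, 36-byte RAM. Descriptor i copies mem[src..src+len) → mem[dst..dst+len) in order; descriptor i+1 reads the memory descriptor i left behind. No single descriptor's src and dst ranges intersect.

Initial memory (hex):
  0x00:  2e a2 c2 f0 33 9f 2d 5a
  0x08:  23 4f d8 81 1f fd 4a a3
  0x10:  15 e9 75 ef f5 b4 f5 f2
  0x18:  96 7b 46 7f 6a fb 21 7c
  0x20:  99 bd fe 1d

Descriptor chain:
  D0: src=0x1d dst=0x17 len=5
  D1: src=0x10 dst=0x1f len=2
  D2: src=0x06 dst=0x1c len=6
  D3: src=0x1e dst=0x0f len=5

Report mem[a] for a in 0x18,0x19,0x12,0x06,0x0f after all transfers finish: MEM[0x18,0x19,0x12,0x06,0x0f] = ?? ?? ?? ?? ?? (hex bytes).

D0: mem[0x17..0x1b] <- [fb 21 7c 99 bd]
D1: mem[0x1f..0x20] <- [15 e9]
D2: mem[0x1c..0x21] <- [2d 5a 23 4f d8 81]
D3: mem[0x0f..0x13] <- [23 4f d8 81 fe]
query mem[0x18]=0x21, mem[0x19]=0x7c, mem[0x12]=0x81, mem[0x06]=0x2d, mem[0x0f]=0x23

MEM[0x18,0x19,0x12,0x06,0x0f] = 21 7c 81 2d 23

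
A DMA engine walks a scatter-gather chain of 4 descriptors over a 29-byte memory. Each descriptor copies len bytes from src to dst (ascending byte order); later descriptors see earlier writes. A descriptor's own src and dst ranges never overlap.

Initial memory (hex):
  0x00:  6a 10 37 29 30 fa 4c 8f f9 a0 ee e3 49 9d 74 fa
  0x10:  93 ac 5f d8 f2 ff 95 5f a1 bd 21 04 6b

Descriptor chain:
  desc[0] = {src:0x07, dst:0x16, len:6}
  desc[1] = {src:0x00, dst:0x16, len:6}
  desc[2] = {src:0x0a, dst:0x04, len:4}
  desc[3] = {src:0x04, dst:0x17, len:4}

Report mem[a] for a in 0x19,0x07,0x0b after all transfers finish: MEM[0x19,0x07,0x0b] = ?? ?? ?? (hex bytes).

MEM[0x19,0x07,0x0b] = 49 9d e3

D0: mem[0x16..0x1b] <- [8f f9 a0 ee e3 49]
D1: mem[0x16..0x1b] <- [6a 10 37 29 30 fa]
D2: mem[0x04..0x07] <- [ee e3 49 9d]
D3: mem[0x17..0x1a] <- [ee e3 49 9d]
query mem[0x19]=0x49, mem[0x07]=0x9d, mem[0x0b]=0xe3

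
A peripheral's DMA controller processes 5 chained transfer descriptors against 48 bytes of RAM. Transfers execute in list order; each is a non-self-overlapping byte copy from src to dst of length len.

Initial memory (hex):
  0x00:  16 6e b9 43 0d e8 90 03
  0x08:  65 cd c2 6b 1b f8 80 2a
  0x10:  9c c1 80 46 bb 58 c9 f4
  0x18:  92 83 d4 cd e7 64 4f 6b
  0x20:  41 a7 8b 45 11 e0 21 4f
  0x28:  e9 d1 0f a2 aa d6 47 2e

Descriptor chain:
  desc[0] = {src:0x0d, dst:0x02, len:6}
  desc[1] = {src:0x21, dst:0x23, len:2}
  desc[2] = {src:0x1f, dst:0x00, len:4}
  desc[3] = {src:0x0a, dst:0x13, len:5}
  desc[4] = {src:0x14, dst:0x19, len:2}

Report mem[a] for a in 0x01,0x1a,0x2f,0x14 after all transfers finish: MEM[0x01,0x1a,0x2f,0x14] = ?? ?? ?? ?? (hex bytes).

MEM[0x01,0x1a,0x2f,0x14] = 41 1b 2e 6b

#0 dst[0x02+6] := {0xf8,0x80,0x2a,0x9c,0xc1,0x80}
#1 dst[0x23+2] := {0xa7,0x8b}
#2 dst[0x00+4] := {0x6b,0x41,0xa7,0x8b}
#3 dst[0x13+5] := {0xc2,0x6b,0x1b,0xf8,0x80}
#4 dst[0x19+2] := {0x6b,0x1b}
query mem[0x01]=0x41, mem[0x1a]=0x1b, mem[0x2f]=0x2e, mem[0x14]=0x6b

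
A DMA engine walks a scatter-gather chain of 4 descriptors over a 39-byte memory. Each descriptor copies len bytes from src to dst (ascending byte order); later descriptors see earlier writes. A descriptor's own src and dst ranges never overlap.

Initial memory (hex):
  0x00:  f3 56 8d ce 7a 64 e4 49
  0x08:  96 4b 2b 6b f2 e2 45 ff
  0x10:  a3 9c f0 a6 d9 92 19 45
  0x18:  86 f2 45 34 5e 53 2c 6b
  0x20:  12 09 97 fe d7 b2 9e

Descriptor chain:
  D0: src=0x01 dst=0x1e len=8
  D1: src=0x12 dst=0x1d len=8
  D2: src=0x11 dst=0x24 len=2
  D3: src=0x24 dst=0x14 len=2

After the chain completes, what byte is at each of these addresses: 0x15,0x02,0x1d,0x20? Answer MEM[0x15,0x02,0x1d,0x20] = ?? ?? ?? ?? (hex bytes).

  after D0: wrote 8B at 0x1e = 568dce7a64e44996
  after D1: wrote 8B at 0x1d = f0a6d992194586f2
  after D2: wrote 2B at 0x24 = 9cf0
  after D3: wrote 2B at 0x14 = 9cf0
query mem[0x15]=0xf0, mem[0x02]=0x8d, mem[0x1d]=0xf0, mem[0x20]=0x92

MEM[0x15,0x02,0x1d,0x20] = f0 8d f0 92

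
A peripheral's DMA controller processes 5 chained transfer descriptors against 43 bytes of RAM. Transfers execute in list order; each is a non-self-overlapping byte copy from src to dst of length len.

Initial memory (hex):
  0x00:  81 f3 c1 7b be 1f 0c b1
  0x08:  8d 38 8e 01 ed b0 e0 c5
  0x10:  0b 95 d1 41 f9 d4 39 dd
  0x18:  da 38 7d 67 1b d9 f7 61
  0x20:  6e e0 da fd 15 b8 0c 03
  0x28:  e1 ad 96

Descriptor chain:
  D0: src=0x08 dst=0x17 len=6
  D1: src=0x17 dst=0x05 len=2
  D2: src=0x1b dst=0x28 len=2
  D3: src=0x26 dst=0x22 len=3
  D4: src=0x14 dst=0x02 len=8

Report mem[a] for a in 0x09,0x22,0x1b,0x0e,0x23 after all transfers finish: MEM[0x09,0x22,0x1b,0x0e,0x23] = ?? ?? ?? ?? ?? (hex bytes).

MEM[0x09,0x22,0x1b,0x0e,0x23] = ed 0c ed e0 03

#0 dst[0x17+6] := {0x8d,0x38,0x8e,0x01,0xed,0xb0}
#1 dst[0x05+2] := {0x8d,0x38}
#2 dst[0x28+2] := {0xed,0xb0}
#3 dst[0x22+3] := {0x0c,0x03,0xed}
#4 dst[0x02+8] := {0xf9,0xd4,0x39,0x8d,0x38,0x8e,0x01,0xed}
query mem[0x09]=0xed, mem[0x22]=0x0c, mem[0x1b]=0xed, mem[0x0e]=0xe0, mem[0x23]=0x03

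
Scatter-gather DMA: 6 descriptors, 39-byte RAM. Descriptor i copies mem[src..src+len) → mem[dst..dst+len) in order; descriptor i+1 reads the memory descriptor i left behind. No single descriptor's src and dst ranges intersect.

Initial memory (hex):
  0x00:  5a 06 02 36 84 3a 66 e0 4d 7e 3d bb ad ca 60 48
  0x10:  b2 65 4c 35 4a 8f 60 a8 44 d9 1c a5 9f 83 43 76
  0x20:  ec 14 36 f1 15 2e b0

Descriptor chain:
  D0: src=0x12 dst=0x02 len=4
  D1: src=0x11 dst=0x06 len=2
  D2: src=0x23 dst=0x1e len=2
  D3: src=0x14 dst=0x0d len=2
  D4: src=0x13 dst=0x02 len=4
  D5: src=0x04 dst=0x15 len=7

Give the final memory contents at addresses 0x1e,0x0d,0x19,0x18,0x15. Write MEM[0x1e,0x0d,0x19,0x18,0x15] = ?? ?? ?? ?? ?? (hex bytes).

MEM[0x1e,0x0d,0x19,0x18,0x15] = f1 4a 4d 4c 8f

#0 dst[0x02+4] := {0x4c,0x35,0x4a,0x8f}
#1 dst[0x06+2] := {0x65,0x4c}
#2 dst[0x1e+2] := {0xf1,0x15}
#3 dst[0x0d+2] := {0x4a,0x8f}
#4 dst[0x02+4] := {0x35,0x4a,0x8f,0x60}
#5 dst[0x15+7] := {0x8f,0x60,0x65,0x4c,0x4d,0x7e,0x3d}
query mem[0x1e]=0xf1, mem[0x0d]=0x4a, mem[0x19]=0x4d, mem[0x18]=0x4c, mem[0x15]=0x8f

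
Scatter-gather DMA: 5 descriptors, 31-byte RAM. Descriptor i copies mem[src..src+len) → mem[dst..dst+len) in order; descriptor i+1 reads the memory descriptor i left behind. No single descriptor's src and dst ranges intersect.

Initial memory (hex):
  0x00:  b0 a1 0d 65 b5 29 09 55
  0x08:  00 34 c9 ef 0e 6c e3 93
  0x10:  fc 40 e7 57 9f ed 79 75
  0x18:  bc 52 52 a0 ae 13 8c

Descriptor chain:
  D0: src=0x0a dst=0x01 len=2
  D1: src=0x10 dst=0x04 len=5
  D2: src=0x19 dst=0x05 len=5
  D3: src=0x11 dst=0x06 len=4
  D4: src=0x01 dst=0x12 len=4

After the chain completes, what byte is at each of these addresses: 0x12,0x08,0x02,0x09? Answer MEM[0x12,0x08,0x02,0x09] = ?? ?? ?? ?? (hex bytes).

[0] 0x0a->0x01 len=2 : c9 ef
[1] 0x10->0x04 len=5 : fc 40 e7 57 9f
[2] 0x19->0x05 len=5 : 52 52 a0 ae 13
[3] 0x11->0x06 len=4 : 40 e7 57 9f
[4] 0x01->0x12 len=4 : c9 ef 65 fc
query mem[0x12]=0xc9, mem[0x08]=0x57, mem[0x02]=0xef, mem[0x09]=0x9f

MEM[0x12,0x08,0x02,0x09] = c9 57 ef 9f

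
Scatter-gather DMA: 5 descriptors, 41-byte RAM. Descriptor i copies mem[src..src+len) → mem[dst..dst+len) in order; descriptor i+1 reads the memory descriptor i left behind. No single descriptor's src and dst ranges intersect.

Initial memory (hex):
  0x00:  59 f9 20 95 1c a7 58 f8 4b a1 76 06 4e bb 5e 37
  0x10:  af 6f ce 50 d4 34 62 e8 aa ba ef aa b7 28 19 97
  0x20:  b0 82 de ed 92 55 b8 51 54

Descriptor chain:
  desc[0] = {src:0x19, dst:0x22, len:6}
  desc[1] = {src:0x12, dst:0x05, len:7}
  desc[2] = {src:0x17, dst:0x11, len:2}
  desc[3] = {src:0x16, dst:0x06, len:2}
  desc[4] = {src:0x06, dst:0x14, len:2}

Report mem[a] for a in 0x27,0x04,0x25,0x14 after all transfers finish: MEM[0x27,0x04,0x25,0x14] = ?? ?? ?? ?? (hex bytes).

  after D0: wrote 6B at 0x22 = baefaab72819
  after D1: wrote 7B at 0x05 = ce50d43462e8aa
  after D2: wrote 2B at 0x11 = e8aa
  after D3: wrote 2B at 0x06 = 62e8
  after D4: wrote 2B at 0x14 = 62e8
query mem[0x27]=0x19, mem[0x04]=0x1c, mem[0x25]=0xb7, mem[0x14]=0x62

MEM[0x27,0x04,0x25,0x14] = 19 1c b7 62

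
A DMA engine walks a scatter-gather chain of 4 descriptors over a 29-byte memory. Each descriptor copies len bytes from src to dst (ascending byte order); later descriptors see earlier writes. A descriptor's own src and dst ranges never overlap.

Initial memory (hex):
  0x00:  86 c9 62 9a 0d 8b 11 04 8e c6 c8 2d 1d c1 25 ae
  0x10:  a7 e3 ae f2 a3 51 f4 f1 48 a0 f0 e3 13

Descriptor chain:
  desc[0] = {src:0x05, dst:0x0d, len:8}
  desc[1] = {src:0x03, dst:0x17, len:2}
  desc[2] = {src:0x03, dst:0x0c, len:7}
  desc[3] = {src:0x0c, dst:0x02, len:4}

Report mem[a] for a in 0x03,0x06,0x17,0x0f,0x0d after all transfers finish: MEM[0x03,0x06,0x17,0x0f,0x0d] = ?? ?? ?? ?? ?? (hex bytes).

MEM[0x03,0x06,0x17,0x0f,0x0d] = 0d 11 9a 11 0d

  after D0: wrote 8B at 0x0d = 8b11048ec6c82d1d
  after D1: wrote 2B at 0x17 = 9a0d
  after D2: wrote 7B at 0x0c = 9a0d8b11048ec6
  after D3: wrote 4B at 0x02 = 9a0d8b11
query mem[0x03]=0x0d, mem[0x06]=0x11, mem[0x17]=0x9a, mem[0x0f]=0x11, mem[0x0d]=0x0d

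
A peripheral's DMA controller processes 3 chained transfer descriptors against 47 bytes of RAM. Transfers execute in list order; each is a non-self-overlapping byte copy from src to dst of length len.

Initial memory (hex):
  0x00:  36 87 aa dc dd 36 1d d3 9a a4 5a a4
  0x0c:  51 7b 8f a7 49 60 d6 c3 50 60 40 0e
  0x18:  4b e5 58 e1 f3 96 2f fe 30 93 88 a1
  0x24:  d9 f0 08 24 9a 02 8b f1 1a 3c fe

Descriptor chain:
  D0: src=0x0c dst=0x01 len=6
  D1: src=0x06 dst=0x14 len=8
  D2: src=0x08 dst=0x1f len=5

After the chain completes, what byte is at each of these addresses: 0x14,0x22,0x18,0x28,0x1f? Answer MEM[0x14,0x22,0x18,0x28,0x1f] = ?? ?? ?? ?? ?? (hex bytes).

D0: mem[0x01..0x06] <- [51 7b 8f a7 49 60]
D1: mem[0x14..0x1b] <- [60 d3 9a a4 5a a4 51 7b]
D2: mem[0x1f..0x23] <- [9a a4 5a a4 51]
query mem[0x14]=0x60, mem[0x22]=0xa4, mem[0x18]=0x5a, mem[0x28]=0x9a, mem[0x1f]=0x9a

MEM[0x14,0x22,0x18,0x28,0x1f] = 60 a4 5a 9a 9a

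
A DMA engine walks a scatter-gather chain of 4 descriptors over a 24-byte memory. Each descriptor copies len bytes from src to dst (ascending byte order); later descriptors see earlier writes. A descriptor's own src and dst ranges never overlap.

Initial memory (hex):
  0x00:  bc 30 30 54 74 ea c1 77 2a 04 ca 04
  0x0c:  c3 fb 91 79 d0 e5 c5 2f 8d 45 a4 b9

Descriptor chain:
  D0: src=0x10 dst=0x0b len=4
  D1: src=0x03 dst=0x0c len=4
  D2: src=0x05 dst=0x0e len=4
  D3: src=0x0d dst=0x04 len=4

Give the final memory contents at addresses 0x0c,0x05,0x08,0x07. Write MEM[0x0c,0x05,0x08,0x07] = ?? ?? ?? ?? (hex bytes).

[0] 0x10->0x0b len=4 : d0 e5 c5 2f
[1] 0x03->0x0c len=4 : 54 74 ea c1
[2] 0x05->0x0e len=4 : ea c1 77 2a
[3] 0x0d->0x04 len=4 : 74 ea c1 77
query mem[0x0c]=0x54, mem[0x05]=0xea, mem[0x08]=0x2a, mem[0x07]=0x77

MEM[0x0c,0x05,0x08,0x07] = 54 ea 2a 77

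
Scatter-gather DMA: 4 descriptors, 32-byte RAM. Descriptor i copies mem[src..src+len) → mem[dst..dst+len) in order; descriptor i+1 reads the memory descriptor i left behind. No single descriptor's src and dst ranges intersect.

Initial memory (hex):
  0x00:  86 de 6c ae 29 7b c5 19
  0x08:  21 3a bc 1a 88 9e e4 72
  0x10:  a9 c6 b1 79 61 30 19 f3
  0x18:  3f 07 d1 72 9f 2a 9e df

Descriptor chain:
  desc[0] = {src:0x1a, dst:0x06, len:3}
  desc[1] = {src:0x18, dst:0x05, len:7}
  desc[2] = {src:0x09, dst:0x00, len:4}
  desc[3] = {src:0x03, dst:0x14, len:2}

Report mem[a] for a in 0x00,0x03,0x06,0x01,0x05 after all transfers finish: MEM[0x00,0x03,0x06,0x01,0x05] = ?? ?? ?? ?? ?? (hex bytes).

MEM[0x00,0x03,0x06,0x01,0x05] = 9f 88 07 2a 3f

  after D0: wrote 3B at 0x06 = d1729f
  after D1: wrote 7B at 0x05 = 3f07d1729f2a9e
  after D2: wrote 4B at 0x00 = 9f2a9e88
  after D3: wrote 2B at 0x14 = 8829
query mem[0x00]=0x9f, mem[0x03]=0x88, mem[0x06]=0x07, mem[0x01]=0x2a, mem[0x05]=0x3f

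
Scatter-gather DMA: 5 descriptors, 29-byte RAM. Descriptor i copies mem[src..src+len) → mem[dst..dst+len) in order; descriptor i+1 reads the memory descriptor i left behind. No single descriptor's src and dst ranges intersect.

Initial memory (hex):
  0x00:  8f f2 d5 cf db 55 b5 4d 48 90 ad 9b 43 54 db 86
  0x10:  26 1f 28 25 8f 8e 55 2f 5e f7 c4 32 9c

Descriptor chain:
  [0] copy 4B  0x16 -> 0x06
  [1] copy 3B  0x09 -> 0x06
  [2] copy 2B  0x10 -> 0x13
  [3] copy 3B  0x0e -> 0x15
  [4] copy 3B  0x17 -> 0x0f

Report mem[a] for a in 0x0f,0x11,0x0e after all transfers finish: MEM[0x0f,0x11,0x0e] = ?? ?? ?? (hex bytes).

  after D0: wrote 4B at 0x06 = 552f5ef7
  after D1: wrote 3B at 0x06 = f7ad9b
  after D2: wrote 2B at 0x13 = 261f
  after D3: wrote 3B at 0x15 = db8626
  after D4: wrote 3B at 0x0f = 265ef7
query mem[0x0f]=0x26, mem[0x11]=0xf7, mem[0x0e]=0xdb

MEM[0x0f,0x11,0x0e] = 26 f7 db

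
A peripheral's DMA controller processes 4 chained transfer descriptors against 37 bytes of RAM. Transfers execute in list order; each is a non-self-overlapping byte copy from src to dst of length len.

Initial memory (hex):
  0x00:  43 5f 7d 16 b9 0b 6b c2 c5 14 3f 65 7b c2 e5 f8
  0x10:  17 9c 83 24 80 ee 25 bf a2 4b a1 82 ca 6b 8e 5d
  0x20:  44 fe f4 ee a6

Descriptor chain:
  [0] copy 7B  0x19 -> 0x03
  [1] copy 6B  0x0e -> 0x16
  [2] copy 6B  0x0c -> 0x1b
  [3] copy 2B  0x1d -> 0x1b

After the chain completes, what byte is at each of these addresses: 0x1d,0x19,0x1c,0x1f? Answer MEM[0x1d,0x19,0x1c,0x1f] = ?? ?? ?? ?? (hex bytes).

  after D0: wrote 7B at 0x03 = 4ba182ca6b8e5d
  after D1: wrote 6B at 0x16 = e5f8179c8324
  after D2: wrote 6B at 0x1b = 7bc2e5f8179c
  after D3: wrote 2B at 0x1b = e5f8
query mem[0x1d]=0xe5, mem[0x19]=0x9c, mem[0x1c]=0xf8, mem[0x1f]=0x17

MEM[0x1d,0x19,0x1c,0x1f] = e5 9c f8 17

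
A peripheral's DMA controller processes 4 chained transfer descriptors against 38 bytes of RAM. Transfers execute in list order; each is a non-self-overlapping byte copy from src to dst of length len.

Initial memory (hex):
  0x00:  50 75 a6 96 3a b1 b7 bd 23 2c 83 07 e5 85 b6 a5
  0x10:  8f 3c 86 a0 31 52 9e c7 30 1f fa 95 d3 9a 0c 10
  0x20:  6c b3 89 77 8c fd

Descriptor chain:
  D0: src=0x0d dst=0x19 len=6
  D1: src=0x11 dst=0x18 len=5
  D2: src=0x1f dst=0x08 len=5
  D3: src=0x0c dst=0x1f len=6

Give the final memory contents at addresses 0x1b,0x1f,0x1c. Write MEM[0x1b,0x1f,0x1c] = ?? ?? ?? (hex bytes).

MEM[0x1b,0x1f,0x1c] = 31 77 52

#0 dst[0x19+6] := {0x85,0xb6,0xa5,0x8f,0x3c,0x86}
#1 dst[0x18+5] := {0x3c,0x86,0xa0,0x31,0x52}
#2 dst[0x08+5] := {0x10,0x6c,0xb3,0x89,0x77}
#3 dst[0x1f+6] := {0x77,0x85,0xb6,0xa5,0x8f,0x3c}
query mem[0x1b]=0x31, mem[0x1f]=0x77, mem[0x1c]=0x52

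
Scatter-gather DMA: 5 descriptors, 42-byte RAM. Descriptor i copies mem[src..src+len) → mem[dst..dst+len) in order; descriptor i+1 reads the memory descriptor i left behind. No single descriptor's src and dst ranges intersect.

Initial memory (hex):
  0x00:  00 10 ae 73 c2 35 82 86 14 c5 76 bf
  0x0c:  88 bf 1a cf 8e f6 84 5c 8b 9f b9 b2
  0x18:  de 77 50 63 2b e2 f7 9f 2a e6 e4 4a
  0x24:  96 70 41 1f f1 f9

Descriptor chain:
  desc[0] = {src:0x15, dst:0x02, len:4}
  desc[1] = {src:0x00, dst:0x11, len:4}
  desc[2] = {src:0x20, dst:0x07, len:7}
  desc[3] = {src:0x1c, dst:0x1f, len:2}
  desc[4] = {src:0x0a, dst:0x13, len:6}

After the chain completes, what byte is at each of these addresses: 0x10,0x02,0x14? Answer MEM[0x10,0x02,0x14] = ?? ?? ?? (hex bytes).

D0: mem[0x02..0x05] <- [9f b9 b2 de]
D1: mem[0x11..0x14] <- [00 10 9f b9]
D2: mem[0x07..0x0d] <- [2a e6 e4 4a 96 70 41]
D3: mem[0x1f..0x20] <- [2b e2]
D4: mem[0x13..0x18] <- [4a 96 70 41 1a cf]
query mem[0x10]=0x8e, mem[0x02]=0x9f, mem[0x14]=0x96

MEM[0x10,0x02,0x14] = 8e 9f 96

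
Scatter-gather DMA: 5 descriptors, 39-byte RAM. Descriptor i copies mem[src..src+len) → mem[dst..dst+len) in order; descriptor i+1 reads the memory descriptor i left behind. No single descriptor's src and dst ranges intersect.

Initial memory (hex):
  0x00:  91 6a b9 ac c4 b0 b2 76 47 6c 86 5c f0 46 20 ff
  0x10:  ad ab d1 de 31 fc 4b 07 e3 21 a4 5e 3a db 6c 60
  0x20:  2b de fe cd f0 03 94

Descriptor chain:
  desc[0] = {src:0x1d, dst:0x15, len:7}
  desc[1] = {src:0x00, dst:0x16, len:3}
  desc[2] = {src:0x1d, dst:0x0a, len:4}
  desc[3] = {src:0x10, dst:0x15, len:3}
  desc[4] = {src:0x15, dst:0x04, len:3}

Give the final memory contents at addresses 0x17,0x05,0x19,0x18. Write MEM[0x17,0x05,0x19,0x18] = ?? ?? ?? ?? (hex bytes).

MEM[0x17,0x05,0x19,0x18] = d1 ab de b9

D0: mem[0x15..0x1b] <- [db 6c 60 2b de fe cd]
D1: mem[0x16..0x18] <- [91 6a b9]
D2: mem[0x0a..0x0d] <- [db 6c 60 2b]
D3: mem[0x15..0x17] <- [ad ab d1]
D4: mem[0x04..0x06] <- [ad ab d1]
query mem[0x17]=0xd1, mem[0x05]=0xab, mem[0x19]=0xde, mem[0x18]=0xb9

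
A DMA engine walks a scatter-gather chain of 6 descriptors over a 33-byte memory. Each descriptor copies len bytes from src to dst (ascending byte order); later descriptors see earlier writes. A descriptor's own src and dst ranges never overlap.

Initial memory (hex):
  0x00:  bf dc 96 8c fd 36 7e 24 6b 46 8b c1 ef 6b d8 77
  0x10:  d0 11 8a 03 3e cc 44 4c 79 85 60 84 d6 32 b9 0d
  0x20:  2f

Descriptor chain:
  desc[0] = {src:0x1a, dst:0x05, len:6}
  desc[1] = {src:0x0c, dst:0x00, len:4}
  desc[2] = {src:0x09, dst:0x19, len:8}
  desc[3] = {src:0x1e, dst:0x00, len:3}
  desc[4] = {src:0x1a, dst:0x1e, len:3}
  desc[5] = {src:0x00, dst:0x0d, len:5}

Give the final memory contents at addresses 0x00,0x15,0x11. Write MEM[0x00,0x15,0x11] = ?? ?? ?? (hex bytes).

#0 dst[0x05+6] := {0x60,0x84,0xd6,0x32,0xb9,0x0d}
#1 dst[0x00+4] := {0xef,0x6b,0xd8,0x77}
#2 dst[0x19+8] := {0xb9,0x0d,0xc1,0xef,0x6b,0xd8,0x77,0xd0}
#3 dst[0x00+3] := {0xd8,0x77,0xd0}
#4 dst[0x1e+3] := {0x0d,0xc1,0xef}
#5 dst[0x0d+5] := {0xd8,0x77,0xd0,0x77,0xfd}
query mem[0x00]=0xd8, mem[0x15]=0xcc, mem[0x11]=0xfd

MEM[0x00,0x15,0x11] = d8 cc fd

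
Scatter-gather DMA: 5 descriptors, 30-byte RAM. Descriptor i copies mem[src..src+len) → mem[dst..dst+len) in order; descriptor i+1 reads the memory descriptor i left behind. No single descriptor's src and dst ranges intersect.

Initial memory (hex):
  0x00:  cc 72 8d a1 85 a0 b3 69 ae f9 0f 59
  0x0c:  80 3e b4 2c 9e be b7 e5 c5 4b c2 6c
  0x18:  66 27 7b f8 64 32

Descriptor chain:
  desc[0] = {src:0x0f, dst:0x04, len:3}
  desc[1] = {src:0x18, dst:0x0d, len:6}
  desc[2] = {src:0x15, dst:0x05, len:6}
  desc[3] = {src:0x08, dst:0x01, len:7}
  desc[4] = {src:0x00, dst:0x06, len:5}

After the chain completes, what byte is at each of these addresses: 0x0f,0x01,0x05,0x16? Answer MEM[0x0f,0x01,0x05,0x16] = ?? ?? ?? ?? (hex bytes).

D0: mem[0x04..0x06] <- [2c 9e be]
D1: mem[0x0d..0x12] <- [66 27 7b f8 64 32]
D2: mem[0x05..0x0a] <- [4b c2 6c 66 27 7b]
D3: mem[0x01..0x07] <- [66 27 7b 59 80 66 27]
D4: mem[0x06..0x0a] <- [cc 66 27 7b 59]
query mem[0x0f]=0x7b, mem[0x01]=0x66, mem[0x05]=0x80, mem[0x16]=0xc2

MEM[0x0f,0x01,0x05,0x16] = 7b 66 80 c2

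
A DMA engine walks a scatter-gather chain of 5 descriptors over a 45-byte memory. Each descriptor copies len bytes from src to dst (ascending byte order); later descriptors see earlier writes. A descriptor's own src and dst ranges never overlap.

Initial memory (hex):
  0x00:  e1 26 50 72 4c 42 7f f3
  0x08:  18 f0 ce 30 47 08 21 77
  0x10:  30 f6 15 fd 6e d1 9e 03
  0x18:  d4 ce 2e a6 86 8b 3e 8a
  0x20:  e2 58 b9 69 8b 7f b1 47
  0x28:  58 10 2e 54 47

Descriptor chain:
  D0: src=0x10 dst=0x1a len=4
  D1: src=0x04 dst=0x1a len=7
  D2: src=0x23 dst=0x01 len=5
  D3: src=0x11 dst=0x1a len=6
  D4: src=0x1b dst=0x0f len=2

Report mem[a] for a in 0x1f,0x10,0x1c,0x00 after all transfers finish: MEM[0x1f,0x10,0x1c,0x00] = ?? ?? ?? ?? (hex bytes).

MEM[0x1f,0x10,0x1c,0x00] = 9e fd fd e1

D0: mem[0x1a..0x1d] <- [30 f6 15 fd]
D1: mem[0x1a..0x20] <- [4c 42 7f f3 18 f0 ce]
D2: mem[0x01..0x05] <- [69 8b 7f b1 47]
D3: mem[0x1a..0x1f] <- [f6 15 fd 6e d1 9e]
D4: mem[0x0f..0x10] <- [15 fd]
query mem[0x1f]=0x9e, mem[0x10]=0xfd, mem[0x1c]=0xfd, mem[0x00]=0xe1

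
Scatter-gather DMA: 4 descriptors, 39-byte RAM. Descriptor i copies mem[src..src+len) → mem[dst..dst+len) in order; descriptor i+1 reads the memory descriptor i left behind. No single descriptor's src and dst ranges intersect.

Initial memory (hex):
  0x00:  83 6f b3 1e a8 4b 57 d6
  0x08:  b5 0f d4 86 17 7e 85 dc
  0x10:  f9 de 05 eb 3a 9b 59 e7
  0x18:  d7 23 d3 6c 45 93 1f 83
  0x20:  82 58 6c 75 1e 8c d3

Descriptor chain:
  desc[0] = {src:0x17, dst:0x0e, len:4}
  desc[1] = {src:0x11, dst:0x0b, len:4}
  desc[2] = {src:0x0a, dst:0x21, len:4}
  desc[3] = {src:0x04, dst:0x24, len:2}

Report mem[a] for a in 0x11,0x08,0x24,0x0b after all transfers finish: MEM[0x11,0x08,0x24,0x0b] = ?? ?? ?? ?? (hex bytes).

#0 dst[0x0e+4] := {0xe7,0xd7,0x23,0xd3}
#1 dst[0x0b+4] := {0xd3,0x05,0xeb,0x3a}
#2 dst[0x21+4] := {0xd4,0xd3,0x05,0xeb}
#3 dst[0x24+2] := {0xa8,0x4b}
query mem[0x11]=0xd3, mem[0x08]=0xb5, mem[0x24]=0xa8, mem[0x0b]=0xd3

MEM[0x11,0x08,0x24,0x0b] = d3 b5 a8 d3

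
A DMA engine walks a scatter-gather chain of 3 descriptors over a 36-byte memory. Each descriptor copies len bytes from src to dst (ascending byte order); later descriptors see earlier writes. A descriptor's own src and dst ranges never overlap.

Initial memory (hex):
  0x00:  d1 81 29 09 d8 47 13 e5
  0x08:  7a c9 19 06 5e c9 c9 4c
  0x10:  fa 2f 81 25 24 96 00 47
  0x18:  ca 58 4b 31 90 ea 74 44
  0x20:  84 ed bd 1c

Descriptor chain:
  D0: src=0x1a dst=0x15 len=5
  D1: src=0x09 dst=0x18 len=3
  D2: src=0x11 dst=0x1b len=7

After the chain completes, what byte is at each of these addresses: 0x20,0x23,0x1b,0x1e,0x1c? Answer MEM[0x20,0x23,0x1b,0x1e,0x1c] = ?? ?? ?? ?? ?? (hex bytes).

[0] 0x1a->0x15 len=5 : 4b 31 90 ea 74
[1] 0x09->0x18 len=3 : c9 19 06
[2] 0x11->0x1b len=7 : 2f 81 25 24 4b 31 90
query mem[0x20]=0x31, mem[0x23]=0x1c, mem[0x1b]=0x2f, mem[0x1e]=0x24, mem[0x1c]=0x81

MEM[0x20,0x23,0x1b,0x1e,0x1c] = 31 1c 2f 24 81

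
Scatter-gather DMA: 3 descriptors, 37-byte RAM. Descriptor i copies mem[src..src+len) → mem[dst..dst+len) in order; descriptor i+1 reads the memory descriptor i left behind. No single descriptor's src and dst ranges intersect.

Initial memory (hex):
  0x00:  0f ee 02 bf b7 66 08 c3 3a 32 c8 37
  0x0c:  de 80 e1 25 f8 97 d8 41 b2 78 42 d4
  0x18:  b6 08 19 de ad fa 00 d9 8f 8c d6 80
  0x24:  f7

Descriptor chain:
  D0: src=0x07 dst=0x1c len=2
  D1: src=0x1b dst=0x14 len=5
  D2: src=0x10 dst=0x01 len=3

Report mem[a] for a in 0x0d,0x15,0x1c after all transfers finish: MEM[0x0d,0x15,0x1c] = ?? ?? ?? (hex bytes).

#0 dst[0x1c+2] := {0xc3,0x3a}
#1 dst[0x14+5] := {0xde,0xc3,0x3a,0x00,0xd9}
#2 dst[0x01+3] := {0xf8,0x97,0xd8}
query mem[0x0d]=0x80, mem[0x15]=0xc3, mem[0x1c]=0xc3

MEM[0x0d,0x15,0x1c] = 80 c3 c3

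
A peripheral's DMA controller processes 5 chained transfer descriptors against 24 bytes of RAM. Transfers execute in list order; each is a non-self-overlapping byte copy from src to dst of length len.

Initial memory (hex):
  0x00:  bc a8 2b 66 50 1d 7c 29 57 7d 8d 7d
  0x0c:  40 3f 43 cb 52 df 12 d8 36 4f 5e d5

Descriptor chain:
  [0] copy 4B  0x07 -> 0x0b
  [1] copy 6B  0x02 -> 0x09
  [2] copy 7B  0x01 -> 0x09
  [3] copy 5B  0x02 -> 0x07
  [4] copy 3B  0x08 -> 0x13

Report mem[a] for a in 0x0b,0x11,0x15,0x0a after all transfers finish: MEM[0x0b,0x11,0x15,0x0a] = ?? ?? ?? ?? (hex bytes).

MEM[0x0b,0x11,0x15,0x0a] = 7c df 1d 1d

[0] 0x07->0x0b len=4 : 29 57 7d 8d
[1] 0x02->0x09 len=6 : 2b 66 50 1d 7c 29
[2] 0x01->0x09 len=7 : a8 2b 66 50 1d 7c 29
[3] 0x02->0x07 len=5 : 2b 66 50 1d 7c
[4] 0x08->0x13 len=3 : 66 50 1d
query mem[0x0b]=0x7c, mem[0x11]=0xdf, mem[0x15]=0x1d, mem[0x0a]=0x1d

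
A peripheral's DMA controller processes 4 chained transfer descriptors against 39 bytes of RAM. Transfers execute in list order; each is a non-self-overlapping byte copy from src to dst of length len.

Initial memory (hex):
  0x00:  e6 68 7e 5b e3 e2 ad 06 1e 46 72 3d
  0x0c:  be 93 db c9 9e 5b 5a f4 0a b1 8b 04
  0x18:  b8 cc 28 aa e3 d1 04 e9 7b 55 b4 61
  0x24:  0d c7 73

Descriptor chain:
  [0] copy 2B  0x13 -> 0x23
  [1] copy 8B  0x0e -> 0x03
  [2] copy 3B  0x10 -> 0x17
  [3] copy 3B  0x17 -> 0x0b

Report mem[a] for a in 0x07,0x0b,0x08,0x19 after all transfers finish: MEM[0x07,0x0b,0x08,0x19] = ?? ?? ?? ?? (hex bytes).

#0 dst[0x23+2] := {0xf4,0x0a}
#1 dst[0x03+8] := {0xdb,0xc9,0x9e,0x5b,0x5a,0xf4,0x0a,0xb1}
#2 dst[0x17+3] := {0x9e,0x5b,0x5a}
#3 dst[0x0b+3] := {0x9e,0x5b,0x5a}
query mem[0x07]=0x5a, mem[0x0b]=0x9e, mem[0x08]=0xf4, mem[0x19]=0x5a

MEM[0x07,0x0b,0x08,0x19] = 5a 9e f4 5a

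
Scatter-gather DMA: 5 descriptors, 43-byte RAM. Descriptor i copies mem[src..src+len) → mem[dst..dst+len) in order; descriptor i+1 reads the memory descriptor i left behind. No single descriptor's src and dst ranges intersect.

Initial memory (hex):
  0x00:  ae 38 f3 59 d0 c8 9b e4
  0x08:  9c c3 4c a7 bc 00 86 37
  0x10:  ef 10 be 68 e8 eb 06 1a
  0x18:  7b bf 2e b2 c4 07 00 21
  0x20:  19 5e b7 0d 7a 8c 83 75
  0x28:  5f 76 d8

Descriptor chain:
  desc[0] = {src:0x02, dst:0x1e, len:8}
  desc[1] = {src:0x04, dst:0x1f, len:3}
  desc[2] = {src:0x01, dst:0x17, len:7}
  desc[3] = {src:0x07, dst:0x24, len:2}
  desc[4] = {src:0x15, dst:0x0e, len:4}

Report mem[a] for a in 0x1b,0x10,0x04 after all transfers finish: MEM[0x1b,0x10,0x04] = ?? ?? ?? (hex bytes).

#0 dst[0x1e+8] := {0xf3,0x59,0xd0,0xc8,0x9b,0xe4,0x9c,0xc3}
#1 dst[0x1f+3] := {0xd0,0xc8,0x9b}
#2 dst[0x17+7] := {0x38,0xf3,0x59,0xd0,0xc8,0x9b,0xe4}
#3 dst[0x24+2] := {0xe4,0x9c}
#4 dst[0x0e+4] := {0xeb,0x06,0x38,0xf3}
query mem[0x1b]=0xc8, mem[0x10]=0x38, mem[0x04]=0xd0

MEM[0x1b,0x10,0x04] = c8 38 d0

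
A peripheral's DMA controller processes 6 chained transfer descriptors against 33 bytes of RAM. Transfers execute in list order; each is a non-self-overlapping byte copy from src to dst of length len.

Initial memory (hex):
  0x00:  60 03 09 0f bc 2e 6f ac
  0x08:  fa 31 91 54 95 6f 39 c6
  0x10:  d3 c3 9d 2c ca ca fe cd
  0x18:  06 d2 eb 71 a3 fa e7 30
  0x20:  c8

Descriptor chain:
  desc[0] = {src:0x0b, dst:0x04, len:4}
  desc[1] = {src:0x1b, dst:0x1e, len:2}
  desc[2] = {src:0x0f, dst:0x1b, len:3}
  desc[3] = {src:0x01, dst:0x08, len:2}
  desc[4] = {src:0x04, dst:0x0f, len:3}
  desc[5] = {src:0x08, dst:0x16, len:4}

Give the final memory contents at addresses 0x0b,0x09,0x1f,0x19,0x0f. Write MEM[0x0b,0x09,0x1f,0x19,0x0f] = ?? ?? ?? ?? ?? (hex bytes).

D0: mem[0x04..0x07] <- [54 95 6f 39]
D1: mem[0x1e..0x1f] <- [71 a3]
D2: mem[0x1b..0x1d] <- [c6 d3 c3]
D3: mem[0x08..0x09] <- [03 09]
D4: mem[0x0f..0x11] <- [54 95 6f]
D5: mem[0x16..0x19] <- [03 09 91 54]
query mem[0x0b]=0x54, mem[0x09]=0x09, mem[0x1f]=0xa3, mem[0x19]=0x54, mem[0x0f]=0x54

MEM[0x0b,0x09,0x1f,0x19,0x0f] = 54 09 a3 54 54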